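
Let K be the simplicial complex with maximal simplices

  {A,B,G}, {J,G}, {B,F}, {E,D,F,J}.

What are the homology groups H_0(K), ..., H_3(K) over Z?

We work with the vertex ordering A < B < D < E < F < G < J. The simplices of K, each written with vertices in increasing order, are:

  0-simplices (7): A, B, D, E, F, G, J
  1-simplices (11): AB, AG, BF, BG, DE, DF, DJ, EF, EJ, FJ, GJ
  2-simplices (5): ABG, DEF, DEJ, DFJ, EFJ
  3-simplices (1): DEFJ

Hence C_0 ≅ Z^7, C_1 ≅ Z^11, C_2 ≅ Z^5, C_3 ≅ Z^1.

∂_1: C_1 → C_0 sends each edge [p,q] (with p < q) to q − p.
As a 7×11 matrix over Z this has rank 6, with invariant factors (1,1,1,1,1,1).

∂_2: C_2 → C_1 sends each 2-simplex [p,q,r] to [q,r] − [p,r] + [p,q]. For instance
  ∂DEJ = EJ − DJ + DE,
  ∂EFJ = FJ − EJ + EF.
As a 11×5 matrix over Z this has rank 4, with invariant factors (1,1,1,1).

∂_3: C_3 → C_2 sends each 3-simplex σ to the alternating sum Σ_i (−1)^i (σ with its i-th vertex removed). For instance
  ∂DEFJ = EFJ − DFJ + DEJ − DEF.
The 5×1 boundary matrix has rank 1 and Smith normal form diag(1).

Reading off H_k = ker ∂_k / im ∂_{k+1}:

  H_0: rank C_0 − rank ∂_1 = 7 − 6 = 1, and the invariant factors of ∂_1 are all 1, so H_0 = Z.
  H_1: rank ker ∂_1 − rank ∂_2 = (11 − 6) − 4 = 1, and the invariant factors of ∂_2 are all 1, so H_1 = Z.
  H_2: rank ker ∂_2 − rank ∂_3 = (5 − 4) − 1 = 0, and the invariant factors of ∂_3 are all 1, so H_2 = 0.
  H_3: rank ker ∂_3 − rank ∂_4 = (1 − 1) − 0 = 0, and there is no ∂_4, so H_3 = 0.

As a check, the Euler characteristic is 7 − 11 + 5 − 1 = 0, which agrees with 1 − 1 + 0 − 0 = 0.

H_0 = Z,  H_1 = Z,  H_2 = 0,  H_3 = 0.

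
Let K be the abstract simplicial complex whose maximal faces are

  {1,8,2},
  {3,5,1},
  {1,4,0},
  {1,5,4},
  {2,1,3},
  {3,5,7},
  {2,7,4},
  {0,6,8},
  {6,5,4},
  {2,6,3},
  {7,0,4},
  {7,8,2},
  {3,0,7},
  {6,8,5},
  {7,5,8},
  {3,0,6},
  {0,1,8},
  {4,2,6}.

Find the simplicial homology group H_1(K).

H_1 = Z^2.

Take the total order 0 < 1 < 2 < 3 < 4 < 5 < 6 < 7 < 8 on the vertex set. Then K (dimension 2) consists of the simplices:

  0-simplices (9): [0], [1], [2], [3], [4], [5], [6], [7], [8]
  1-simplices (27): (27 of them)
  2-simplices (18): [0,1,4], [0,1,8], [0,3,6], [0,3,7], [0,4,7], [0,6,8], [1,2,3], [1,2,8], [1,3,5], [1,4,5], [2,3,6], [2,4,6], [2,4,7], [2,7,8], [3,5,7], [4,5,6], [5,6,8], [5,7,8]

so the chain groups are C_0 ≅ Z^9, C_1 ≅ Z^27, C_2 ≅ Z^18.

∂_1: C_1 → C_0 sends each edge [p,q] (with p < q) to q − p. For instance
  ∂[7,8] = [8] − [7].
The 9×27 boundary matrix has rank 8 and Smith normal form diag(1,1,1,1,1,1,1,1).

The boundary map ∂_2: C_2 → C_1 maps a triangle to the signed sum of its edges. For instance
  ∂[0,1,8] = [1,8] − [0,8] + [0,1],
  ∂[4,5,6] = [5,6] − [4,6] + [4,5].
This gives a 27×18 integer matrix of rank 17; reducing to Smith normal form yields diagonal entries (1,1,1,1,1,1,1,1,1,1,1,1,1,1,1,1,1).

From H_k ≅ ker(∂_k) / im(∂_{k+1}) we obtain:

  H_1: rank ker ∂_1 − rank ∂_2 = (27 − 8) − 17 = 2, and the invariant factors of ∂_2 are all 1, so H_1 ≅ Z^2.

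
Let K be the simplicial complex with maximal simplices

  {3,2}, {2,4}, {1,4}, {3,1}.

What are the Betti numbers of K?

b_0 = 1, b_1 = 1.

Fix the vertex order 1 < 2 < 3 < 4 and write every simplex with vertices in increasing order. Then dim K = 1 and the simplices of K are:

  0-simplices (4): [1], [2], [3], [4]
  1-simplices (4): [1,3], [1,4], [2,3], [2,4]

giving chain groups C_0 ≅ Z^4, C_1 ≅ Z^4.

The boundary map ∂_1: C_1 → C_0 maps an edge to its endpoints' difference, ∂[p,q] = q − p. For instance
  ∂[2,4] = [4] − [2].
This gives a 4×4 integer matrix of rank 3; reducing to Smith normal form yields diagonal entries (1,1,1).

Reading off H_k = ker ∂_k / im ∂_{k+1}:

  H_0: rank C_0 − rank ∂_1 = 4 − 3 = 1, and the invariant factors of ∂_1 are all 1, so H_0 ≅ Z.
  H_1: rank ker ∂_1 − rank ∂_2 = (4 − 3) − 0 = 1, and there is no ∂_2, so H_1 ≅ Z.

Hence the Betti numbers are b_0 = 1, b_1 = 1.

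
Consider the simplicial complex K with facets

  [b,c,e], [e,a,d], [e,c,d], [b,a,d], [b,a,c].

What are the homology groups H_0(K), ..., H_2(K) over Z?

K has 5 vertices, 10 edges, 5 triangles.
rank ∂_0 = 0, rank ∂_1 = 4 ⇒ b_0 = 5 − 0 − 4 = 1; all invariant factors of ∂_1 are 1 so no torsion. So H_0 ≅ Z.
rank ∂_1 = 4, rank ∂_2 = 5 ⇒ b_1 = 10 − 4 − 5 = 1; all invariant factors of ∂_2 are 1 so no torsion. So H_1 ≅ Z.
rank ∂_2 = 5, rank ∂_3 = 0 ⇒ b_2 = 5 − 5 − 0 = 0. So H_2 ≅ 0.

H_0 ≅ Z,  H_1 ≅ Z,  H_2 = 0.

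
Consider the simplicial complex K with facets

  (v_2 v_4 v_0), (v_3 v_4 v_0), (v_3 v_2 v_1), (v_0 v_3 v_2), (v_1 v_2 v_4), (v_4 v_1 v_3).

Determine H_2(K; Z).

H_2 = Z.

Fix the vertex order v_0 < v_1 < v_2 < v_3 < v_4 and write every simplex with vertices in increasing order. Then dim K = 2 and the simplices of K are:

  0-simplices (5): [v_0], [v_1], [v_2], [v_3], [v_4]
  1-simplices (9): [v_0,v_2], [v_0,v_3], [v_0,v_4], [v_1,v_2], [v_1,v_3], [v_1,v_4], [v_2,v_3], [v_2,v_4], [v_3,v_4]
  2-simplices (6): [v_0,v_2,v_3], [v_0,v_2,v_4], [v_0,v_3,v_4], [v_1,v_2,v_3], [v_1,v_2,v_4], [v_1,v_3,v_4]

giving chain groups C_0 ≅ Z^5, C_1 ≅ Z^9, C_2 ≅ Z^6.

Boundary ∂_1: C_1 → C_0 maps an edge to its endpoints' difference, ∂[p,q] = q − p. For instance
  ∂[v_2,v_3] = [v_3] − [v_2].
The 5×9 boundary matrix has rank 4 and Smith normal form diag(1,1,1,1).

The boundary map ∂_2: C_2 → C_1 sends each 2-simplex [p,q,r] to [q,r] − [p,r] + [p,q]. For instance
  ∂[v_1,v_2,v_4] = [v_2,v_4] − [v_1,v_4] + [v_1,v_2],
  ∂[v_1,v_3,v_4] = [v_3,v_4] − [v_1,v_4] + [v_1,v_3].
As a 9×6 matrix over Z this has rank 5, with invariant factors (1,1,1,1,1).

Computing H_k = (kernel of ∂_k) / (image of ∂_{k+1}):

  H_2: rank ker ∂_2 − rank ∂_3 = (6 − 5) − 0 = 1, and there is no ∂_3, so H_2 = Z.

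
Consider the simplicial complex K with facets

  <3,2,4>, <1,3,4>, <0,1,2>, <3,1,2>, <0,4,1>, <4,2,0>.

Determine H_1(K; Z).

H_1 ≅ 0.

Take the total order 0 < 1 < 2 < 3 < 4 on the vertex set. Then K (dimension 2) consists of the simplices:

  0-simplices (5): [0], [1], [2], [3], [4]
  1-simplices (9): [0,1], [0,2], [0,4], [1,2], [1,3], [1,4], [2,3], [2,4], [3,4]
  2-simplices (6): [0,1,2], [0,1,4], [0,2,4], [1,2,3], [1,3,4], [2,3,4]

so the chain groups are C_0 ≅ Z^5, C_1 ≅ Z^9, C_2 ≅ Z^6.

The boundary map ∂_1: C_1 → C_0 sends each edge [p,q] (with p < q) to q − p.
This gives a 5×9 integer matrix of rank 4; reducing to Smith normal form yields diagonal entries (1,1,1,1).

∂_2: C_2 → C_1 maps a triangle to the signed sum of its edges. For instance
  ∂[0,1,2] = [1,2] − [0,2] + [0,1],
  ∂[0,1,4] = [1,4] − [0,4] + [0,1].
The 9×6 boundary matrix has rank 5 and Smith normal form diag(1,1,1,1,1).

Reading off H_k = ker ∂_k / im ∂_{k+1}:

  H_1: rank ker ∂_1 − rank ∂_2 = (9 − 4) − 5 = 0, and the invariant factors of ∂_2 are all 1, so H_1 ≅ 0.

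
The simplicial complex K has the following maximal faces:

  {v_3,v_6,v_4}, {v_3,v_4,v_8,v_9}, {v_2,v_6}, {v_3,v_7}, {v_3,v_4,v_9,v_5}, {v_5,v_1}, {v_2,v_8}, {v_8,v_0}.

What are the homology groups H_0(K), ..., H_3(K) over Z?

K has 10 vertices, 16 edges, 8 triangles, 2 3-simplices.
rank ∂_0 = 0, rank ∂_1 = 9 ⇒ b_0 = 10 − 0 − 9 = 1; all invariant factors of ∂_1 are 1 so no torsion. So H_0 ≅ Z.
rank ∂_1 = 9, rank ∂_2 = 6 ⇒ b_1 = 16 − 9 − 6 = 1; all invariant factors of ∂_2 are 1 so no torsion. So H_1 ≅ Z.
rank ∂_2 = 6, rank ∂_3 = 2 ⇒ b_2 = 8 − 6 − 2 = 0; all invariant factors of ∂_3 are 1 so no torsion. So H_2 ≅ 0.
rank ∂_3 = 2, rank ∂_4 = 0 ⇒ b_3 = 2 − 2 − 0 = 0. So H_3 ≅ 0.

H_0 = Z,  H_1 = Z,  H_2 = 0,  H_3 = 0.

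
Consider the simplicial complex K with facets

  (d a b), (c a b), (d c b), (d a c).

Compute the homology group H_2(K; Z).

H_2 ≅ Z.

We work with the vertex ordering a < b < c < d. The simplices of K, each written with vertices in increasing order, are:

  0-simplices (4): a, b, c, d
  1-simplices (6): ab, ac, ad, bc, bd, cd
  2-simplices (4): abc, abd, acd, bcd

Hence C_0 ≅ Z^4, C_1 ≅ Z^6, C_2 ≅ Z^4.

The boundary map ∂_1: C_1 → C_0 is given by ∂[p,q] = [q] − [p]. For instance
  ∂ac = c − a.
The 4×6 boundary matrix has rank 3 and Smith normal form diag(1,1,1).

∂_2: C_2 → C_1 maps a triangle to the signed sum of its edges. For instance
  ∂abc = bc − ac + ab,
  ∂acd = cd − ad + ac.
This gives a 6×4 integer matrix of rank 3; reducing to Smith normal form yields diagonal entries (1,1,1).

Now H_k = ker ∂_k / im ∂_{k+1}, so:

  H_2: rank ker ∂_2 − rank ∂_3 = (4 − 3) − 0 = 1, and there is no ∂_3, so H_2 = Z.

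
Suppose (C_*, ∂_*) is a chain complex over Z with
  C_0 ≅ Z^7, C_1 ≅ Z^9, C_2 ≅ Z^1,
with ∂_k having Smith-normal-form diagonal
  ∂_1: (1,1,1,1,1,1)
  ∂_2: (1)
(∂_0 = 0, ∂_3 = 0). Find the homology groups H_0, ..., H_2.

H_0 ≅ Z,  H_1 ≅ Z^2,  H_2 = 0.

H_0: b_0 = 7 − 0 − 6 = 1; torsion from ∂_1 factors > 1: none. So H_0 ≅ Z.
H_1: b_1 = 9 − 6 − 1 = 2; torsion from ∂_2 factors > 1: none. So H_1 ≅ Z^2.
H_2: b_2 = 1 − 1 − 0 = 0; torsion from ∂_3 factors > 1: none. So H_2 ≅ 0.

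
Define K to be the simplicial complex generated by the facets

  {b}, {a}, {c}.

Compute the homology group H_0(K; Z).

H_0 = Z^3.

Take the total order a < b < c on the vertex set. Then K (dimension 0) consists of the simplices:

  0-simplices (3): a, b, c

giving chain groups C_0 ≅ Z^3.

Now H_k = ker ∂_k / im ∂_{k+1}, so:

  H_0: rank C_0 − rank ∂_1 = 3 − 0 = 3, and there is no ∂_1, so H_0 ≅ Z^3.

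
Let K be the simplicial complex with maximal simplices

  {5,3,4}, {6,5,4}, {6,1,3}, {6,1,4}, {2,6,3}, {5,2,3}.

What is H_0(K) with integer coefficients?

H_0 ≅ Z.

Order the vertices as 1 < 2 < 3 < 4 < 5 < 6. Listing each simplex with vertices in this order, K has dimension 2 with simplices:

  0-simplices (6): [1], [2], [3], [4], [5], [6]
  1-simplices (12): [1,3], [1,4], [1,6], [2,3], [2,5], [2,6], [3,4], [3,5], [3,6], [4,5], [4,6], [5,6]
  2-simplices (6): [1,3,6], [1,4,6], [2,3,5], [2,3,6], [3,4,5], [4,5,6]

Hence C_0 ≅ Z^6, C_1 ≅ Z^12, C_2 ≅ Z^6.

Boundary ∂_1: C_1 → C_0 is given by ∂[p,q] = [q] − [p].
As a 6×12 matrix over Z this has rank 5, with invariant factors (1,1,1,1,1).

∂_2: C_2 → C_1 sends each 2-simplex [p,q,r] to [q,r] − [p,r] + [p,q]. For instance
  ∂[1,3,6] = [3,6] − [1,6] + [1,3],
  ∂[1,4,6] = [4,6] − [1,6] + [1,4].
This gives a 12×6 integer matrix of rank 6; reducing to Smith normal form yields diagonal entries (1,1,1,1,1,1).

Reading off H_k = ker ∂_k / im ∂_{k+1}:

  H_0: rank C_0 − rank ∂_1 = 6 − 5 = 1, and the invariant factors of ∂_1 are all 1, so H_0 ≅ Z.

(K is a triangulation of the cylinder S^1 x I.)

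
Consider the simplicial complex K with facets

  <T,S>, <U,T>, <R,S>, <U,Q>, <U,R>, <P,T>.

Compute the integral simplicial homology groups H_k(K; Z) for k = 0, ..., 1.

H_0 ≅ Z,  H_1 ≅ Z.

Order the vertices as P < Q < R < S < T < U. Listing each simplex with vertices in this order, K has dimension 1 with simplices:

  0-simplices (6): P, Q, R, S, T, U
  1-simplices (6): PT, QU, RS, RU, ST, TU

giving chain groups C_0 ≅ Z^6, C_1 ≅ Z^6.

The boundary map ∂_1: C_1 → C_0 sends each edge [p,q] (with p < q) to q − p.
The 6×6 boundary matrix has rank 5 and Smith normal form diag(1,1,1,1,1).

Now H_k = ker ∂_k / im ∂_{k+1}, so:

  H_0: rank C_0 − rank ∂_1 = 6 − 5 = 1, and the invariant factors of ∂_1 are all 1, so H_0 = Z.
  H_1: rank ker ∂_1 − rank ∂_2 = (6 − 5) − 0 = 1, and there is no ∂_2, so H_1 = Z.

As a check, the Euler characteristic is 6 − 6 = 0, which agrees with 1 − 1 = 0.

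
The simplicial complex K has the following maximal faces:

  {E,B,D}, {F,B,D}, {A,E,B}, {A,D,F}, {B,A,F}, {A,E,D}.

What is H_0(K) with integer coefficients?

K has 5 vertices, 9 edges, 6 triangles.
rank ∂_0 = 0, rank ∂_1 = 4 ⇒ b_0 = 5 − 0 − 4 = 1; all invariant factors of ∂_1 are 1 so no torsion. So H_0 ≅ Z.

H_0 ≅ Z.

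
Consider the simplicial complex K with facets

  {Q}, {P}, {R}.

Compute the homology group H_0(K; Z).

Take the total order P < Q < R on the vertex set. Then K (dimension 0) consists of the simplices:

  0-simplices (3): P, Q, R

so the chain groups are C_0 ≅ Z^3.

Computing H_k = (kernel of ∂_k) / (image of ∂_{k+1}):

  H_0: rank C_0 − rank ∂_1 = 3 − 0 = 3, and there is no ∂_1, so H_0 ≅ Z^3.

H_0 ≅ Z^3.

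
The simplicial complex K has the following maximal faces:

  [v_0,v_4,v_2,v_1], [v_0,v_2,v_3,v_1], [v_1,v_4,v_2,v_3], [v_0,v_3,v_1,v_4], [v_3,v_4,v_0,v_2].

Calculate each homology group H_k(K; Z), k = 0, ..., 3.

H_0 = Z,  H_1 = 0,  H_2 = 0,  H_3 = Z.

Take the total order v_0 < v_1 < v_2 < v_3 < v_4 on the vertex set. Then K (dimension 3) consists of the simplices:

  0-simplices (5): [v_0], [v_1], [v_2], [v_3], [v_4]
  1-simplices (10): [v_0,v_1], [v_0,v_2], [v_0,v_3], [v_0,v_4], [v_1,v_2], [v_1,v_3], [v_1,v_4], [v_2,v_3], [v_2,v_4], [v_3,v_4]
  2-simplices (10): [v_0,v_1,v_2], [v_0,v_1,v_3], [v_0,v_1,v_4], [v_0,v_2,v_3], [v_0,v_2,v_4], [v_0,v_3,v_4], [v_1,v_2,v_3], [v_1,v_2,v_4], [v_1,v_3,v_4], [v_2,v_3,v_4]
  3-simplices (5): [v_0,v_1,v_2,v_3], [v_0,v_1,v_2,v_4], [v_0,v_1,v_3,v_4], [v_0,v_2,v_3,v_4], [v_1,v_2,v_3,v_4]

giving chain groups C_0 ≅ Z^5, C_1 ≅ Z^10, C_2 ≅ Z^10, C_3 ≅ Z^5.

The boundary map ∂_1: C_1 → C_0 sends each edge [p,q] (with p < q) to q − p. For instance
  ∂[v_0,v_1] = [v_1] − [v_0].
As a 5×10 matrix over Z this has rank 4, with invariant factors (1,1,1,1).

The boundary map ∂_2: C_2 → C_1 maps a triangle to the signed sum of its edges. For instance
  ∂[v_1,v_2,v_4] = [v_2,v_4] − [v_1,v_4] + [v_1,v_2],
  ∂[v_1,v_3,v_4] = [v_3,v_4] − [v_1,v_4] + [v_1,v_3].
As a 10×10 matrix over Z this has rank 6, with invariant factors (1,1,1,1,1,1).

Boundary ∂_3: C_3 → C_2 sends each 3-simplex σ to the alternating sum Σ_i (−1)^i (σ with its i-th vertex removed). For instance
  ∂[v_0,v_1,v_2,v_4] = [v_1,v_2,v_4] − [v_0,v_2,v_4] + [v_0,v_1,v_4] − [v_0,v_1,v_2],
  ∂[v_0,v_1,v_3,v_4] = [v_1,v_3,v_4] − [v_0,v_3,v_4] + [v_0,v_1,v_4] − [v_0,v_1,v_3].
As a 10×5 matrix over Z this has rank 4, with invariant factors (1,1,1,1).

Computing H_k = (kernel of ∂_k) / (image of ∂_{k+1}):

  H_0: rank C_0 − rank ∂_1 = 5 − 4 = 1, and the invariant factors of ∂_1 are all 1, so H_0 ≅ Z.
  H_1: rank ker ∂_1 − rank ∂_2 = (10 − 4) − 6 = 0, and the invariant factors of ∂_2 are all 1, so H_1 ≅ 0.
  H_2: rank ker ∂_2 − rank ∂_3 = (10 − 6) − 4 = 0, and the invariant factors of ∂_3 are all 1, so H_2 ≅ 0.
  H_3: rank ker ∂_3 − rank ∂_4 = (5 − 4) − 0 = 1, and there is no ∂_4, so H_3 ≅ Z.

As a check, the Euler characteristic is 5 − 10 + 10 − 5 = 0, which agrees with 1 − 0 + 0 − 1 = 0.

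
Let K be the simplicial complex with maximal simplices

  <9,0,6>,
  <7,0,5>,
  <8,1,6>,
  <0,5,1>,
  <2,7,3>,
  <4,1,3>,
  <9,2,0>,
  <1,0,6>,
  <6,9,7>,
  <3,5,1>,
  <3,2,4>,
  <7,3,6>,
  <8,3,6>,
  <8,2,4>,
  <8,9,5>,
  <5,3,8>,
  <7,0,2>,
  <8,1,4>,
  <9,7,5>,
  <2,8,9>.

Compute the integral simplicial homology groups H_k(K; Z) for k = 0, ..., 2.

H_0 = Z,  H_1 = Z ⊕ Z/2,  H_2 = 0.

Order the vertices as 0 < 1 < 2 < 3 < 4 < 5 < 6 < 7 < 8 < 9. Listing each simplex with vertices in this order, K has dimension 2 with simplices:

  0-simplices (10): [0], [1], [2], [3], [4], [5], [6], [7], [8], [9]
  1-simplices (30): (30 of them)
  2-simplices (20): (20 of them)

Hence C_0 ≅ Z^10, C_1 ≅ Z^30, C_2 ≅ Z^20.

Boundary ∂_1: C_1 → C_0 is given by ∂[p,q] = [q] − [p].
The resulting 10×30 matrix has rank 9, and its Smith normal form has invariant factors (1,1,1,1,1,1,1,1,1).

Boundary ∂_2: C_2 → C_1 acts by ∂[p,q,r] = [q,r] − [p,r] + [p,q]. For instance
  ∂[0,6,9] = [6,9] − [0,9] + [0,6],
  ∂[1,3,5] = [3,5] − [1,5] + [1,3].
The resulting 30×20 matrix has rank 20, and its Smith normal form has invariant factors (1,1,1,1,1,1,1,1,1,1,1,1,1,1,1,1,1,1,1,2).

From H_k ≅ ker(∂_k) / im(∂_{k+1}) we obtain:

  H_0: rank C_0 − rank ∂_1 = 10 − 9 = 1, and the invariant factors of ∂_1 are all 1, so H_0 ≅ Z.
  H_1: rank ker ∂_1 − rank ∂_2 = (30 − 9) − 20 = 1, and ∂_2 has invariant factor 2 > 1, so H_1 ≅ Z ⊕ Z/2.
  H_2: rank ker ∂_2 − rank ∂_3 = (20 − 20) − 0 = 0, and there is no ∂_3, so H_2 ≅ 0.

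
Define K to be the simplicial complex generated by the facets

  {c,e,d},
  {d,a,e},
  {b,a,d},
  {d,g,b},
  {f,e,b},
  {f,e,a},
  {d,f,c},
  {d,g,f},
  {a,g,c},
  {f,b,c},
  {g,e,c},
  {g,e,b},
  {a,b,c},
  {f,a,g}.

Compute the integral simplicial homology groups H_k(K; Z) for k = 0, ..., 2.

K has 7 vertices, 21 edges, 14 triangles.
rank ∂_0 = 0, rank ∂_1 = 6 ⇒ b_0 = 7 − 0 − 6 = 1; all invariant factors of ∂_1 are 1 so no torsion. So H_0 = Z.
rank ∂_1 = 6, rank ∂_2 = 13 ⇒ b_1 = 21 − 6 − 13 = 2; all invariant factors of ∂_2 are 1 so no torsion. So H_1 = Z^2.
rank ∂_2 = 13, rank ∂_3 = 0 ⇒ b_2 = 14 − 13 − 0 = 1. So H_2 = Z.

H_0 ≅ Z,  H_1 ≅ Z^2,  H_2 ≅ Z.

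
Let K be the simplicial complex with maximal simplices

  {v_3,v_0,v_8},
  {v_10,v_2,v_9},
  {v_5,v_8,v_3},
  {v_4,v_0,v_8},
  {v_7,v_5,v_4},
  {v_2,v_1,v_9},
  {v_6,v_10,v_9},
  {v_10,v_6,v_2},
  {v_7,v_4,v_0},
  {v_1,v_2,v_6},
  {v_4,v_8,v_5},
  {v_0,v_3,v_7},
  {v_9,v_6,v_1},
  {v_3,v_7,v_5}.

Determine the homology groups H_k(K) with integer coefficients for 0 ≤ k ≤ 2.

Take the total order v_0 < v_1 < v_2 < v_3 < v_4 < v_5 < v_6 < v_7 < v_8 < v_9 < v_10 on the vertex set. Then K (dimension 2) consists of the simplices:

  0-simplices (11): [v_0], [v_1], [v_2], [v_3], [v_4], [v_5], [v_6], [v_7], [v_8], [v_9], [v_10]
  1-simplices (21): (21 of them)
  2-simplices (14): (14 of them)

giving chain groups C_0 ≅ Z^11, C_1 ≅ Z^21, C_2 ≅ Z^14.

Boundary ∂_1: C_1 → C_0 is given by ∂[p,q] = [q] − [p].
The resulting 11×21 matrix has rank 9, and its Smith normal form has invariant factors (1,1,1,1,1,1,1,1,1).

∂_2: C_2 → C_1 sends each 2-simplex [p,q,r] to [q,r] − [p,r] + [p,q]. For instance
  ∂[v_0,v_3,v_8] = [v_3,v_8] − [v_0,v_8] + [v_0,v_3],
  ∂[v_1,v_2,v_6] = [v_2,v_6] − [v_1,v_6] + [v_1,v_2].
This gives a 21×14 integer matrix of rank 12; reducing to Smith normal form yields diagonal entries (1,1,1,1,1,1,1,1,1,1,1,1).

Now H_k = ker ∂_k / im ∂_{k+1}, so:

  H_0: rank C_0 − rank ∂_1 = 11 − 9 = 2, and the invariant factors of ∂_1 are all 1, so H_0 = Z^2.
  H_1: rank ker ∂_1 − rank ∂_2 = (21 − 9) − 12 = 0, and the invariant factors of ∂_2 are all 1, so H_1 = 0.
  H_2: rank ker ∂_2 − rank ∂_3 = (14 − 12) − 0 = 2, and there is no ∂_3, so H_2 = Z^2.

As a check, the Euler characteristic is 11 − 21 + 14 = 4, which agrees with 2 − 0 + 2 = 4.

H_0 ≅ Z^2,  H_1 = 0,  H_2 ≅ Z^2.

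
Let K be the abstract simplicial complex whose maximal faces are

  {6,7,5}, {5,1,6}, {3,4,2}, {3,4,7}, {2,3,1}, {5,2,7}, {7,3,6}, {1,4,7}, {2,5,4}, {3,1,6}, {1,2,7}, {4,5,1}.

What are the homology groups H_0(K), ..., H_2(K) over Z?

H_0 ≅ Z,  H_1 ≅ Z/2,  H_2 = 0.

Take the total order 1 < 2 < 3 < 4 < 5 < 6 < 7 on the vertex set. Then K (dimension 2) consists of the simplices:

  0-simplices (7): [1], [2], [3], [4], [5], [6], [7]
  1-simplices (18): [1,2], [1,3], [1,4], [1,5], [1,6], [1,7], [2,3], [2,4], [2,5], [2,7], [3,4], [3,6], [3,7], [4,5], [4,7], [5,6], [5,7], [6,7]
  2-simplices (12): [1,2,3], [1,2,7], [1,3,6], [1,4,5], [1,4,7], [1,5,6], [2,3,4], [2,4,5], [2,5,7], [3,4,7], [3,6,7], [5,6,7]

Hence C_0 ≅ Z^7, C_1 ≅ Z^18, C_2 ≅ Z^12.

Boundary ∂_1: C_1 → C_0 maps an edge to its endpoints' difference, ∂[p,q] = q − p. For instance
  ∂[4,7] = [7] − [4].
The 7×18 boundary matrix has rank 6 and Smith normal form diag(1,1,1,1,1,1).

∂_2: C_2 → C_1 sends each 2-simplex [p,q,r] to [q,r] − [p,r] + [p,q]. For instance
  ∂[5,6,7] = [6,7] − [5,7] + [5,6],
  ∂[2,4,5] = [4,5] − [2,5] + [2,4].
The 18×12 boundary matrix has rank 12 and Smith normal form diag(1,1,1,1,1,1,1,1,1,1,1,2).

Now H_k = ker ∂_k / im ∂_{k+1}, so:

  H_0: rank C_0 − rank ∂_1 = 7 − 6 = 1, and the invariant factors of ∂_1 are all 1, so H_0 ≅ Z.
  H_1: rank ker ∂_1 − rank ∂_2 = (18 − 6) − 12 = 0, and ∂_2 has invariant factor 2 > 1, so H_1 ≅ Z/2.
  H_2: rank ker ∂_2 − rank ∂_3 = (12 − 12) − 0 = 0, and there is no ∂_3, so H_2 ≅ 0.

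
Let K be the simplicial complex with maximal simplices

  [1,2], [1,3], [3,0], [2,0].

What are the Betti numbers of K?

K has 4 vertices, 4 edges.
rank ∂_0 = 0, rank ∂_1 = 3 ⇒ b_0 = 4 − 0 − 3 = 1; all invariant factors of ∂_1 are 1 so no torsion. So H_0 ≅ Z.
rank ∂_1 = 3, rank ∂_2 = 0 ⇒ b_1 = 4 − 3 − 0 = 1. So H_1 ≅ Z.

b_0 = 1, b_1 = 1.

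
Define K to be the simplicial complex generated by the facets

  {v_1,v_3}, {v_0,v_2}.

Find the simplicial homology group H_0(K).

We work with the vertex ordering v_0 < v_1 < v_2 < v_3. The simplices of K, each written with vertices in increasing order, are:

  0-simplices (4): [v_0], [v_1], [v_2], [v_3]
  1-simplices (2): [v_0,v_2], [v_1,v_3]

Hence C_0 ≅ Z^4, C_1 ≅ Z^2.

Boundary ∂_1: C_1 → C_0 sends each edge [p,q] (with p < q) to q − p. For instance
  ∂[v_1,v_3] = [v_3] − [v_1].
This gives a 4×2 integer matrix of rank 2; reducing to Smith normal form yields diagonal entries (1,1).

Computing H_k = (kernel of ∂_k) / (image of ∂_{k+1}):

  H_0: rank C_0 − rank ∂_1 = 4 − 2 = 2, and the invariant factors of ∂_1 are all 1, so H_0 = Z^2.

H_0 ≅ Z^2.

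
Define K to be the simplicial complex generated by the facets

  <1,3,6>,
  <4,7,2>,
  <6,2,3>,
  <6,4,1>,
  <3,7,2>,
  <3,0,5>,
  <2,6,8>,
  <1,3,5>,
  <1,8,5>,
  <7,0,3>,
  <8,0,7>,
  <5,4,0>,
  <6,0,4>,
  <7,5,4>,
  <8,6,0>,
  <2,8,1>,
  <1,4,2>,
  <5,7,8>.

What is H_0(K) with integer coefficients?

K has 9 vertices, 27 edges, 18 triangles.
rank ∂_0 = 0, rank ∂_1 = 8 ⇒ b_0 = 9 − 0 − 8 = 1; all invariant factors of ∂_1 are 1 so no torsion. So H_0 = Z.

H_0 ≅ Z.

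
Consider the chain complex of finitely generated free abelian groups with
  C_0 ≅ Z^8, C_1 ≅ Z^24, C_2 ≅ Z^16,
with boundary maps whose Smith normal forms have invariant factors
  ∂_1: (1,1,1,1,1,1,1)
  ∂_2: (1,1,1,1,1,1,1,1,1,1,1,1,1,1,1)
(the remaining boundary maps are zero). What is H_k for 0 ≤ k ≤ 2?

H_0 ≅ Z,  H_1 ≅ Z^2,  H_2 ≅ Z.

H_0: b_0 = 8 − 0 − 7 = 1; torsion from ∂_1 factors > 1: none. So H_0 ≅ Z.
H_1: b_1 = 24 − 7 − 15 = 2; torsion from ∂_2 factors > 1: none. So H_1 ≅ Z^2.
H_2: b_2 = 16 − 15 − 0 = 1; torsion from ∂_3 factors > 1: none. So H_2 ≅ Z.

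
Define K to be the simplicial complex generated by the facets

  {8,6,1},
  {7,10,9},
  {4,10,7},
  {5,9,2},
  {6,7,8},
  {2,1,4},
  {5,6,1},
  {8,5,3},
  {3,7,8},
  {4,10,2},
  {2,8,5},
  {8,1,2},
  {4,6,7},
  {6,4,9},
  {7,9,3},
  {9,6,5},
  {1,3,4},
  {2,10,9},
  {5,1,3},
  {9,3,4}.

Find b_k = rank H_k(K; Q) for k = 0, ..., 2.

We work with the vertex ordering 1 < 2 < 3 < 4 < 5 < 6 < 7 < 8 < 9 < 10. The simplices of K, each written with vertices in increasing order, are:

  0-simplices (10): [1], [2], [3], [4], [5], [6], [7], [8], [9], [10]
  1-simplices (30): (30 of them)
  2-simplices (20): (20 of them)

so the chain groups are C_0 ≅ Z^10, C_1 ≅ Z^30, C_2 ≅ Z^20.

The boundary map ∂_1: C_1 → C_0 is given by ∂[p,q] = [q] − [p].
This gives a 10×30 integer matrix of rank 9; reducing to Smith normal form yields diagonal entries (1,1,1,1,1,1,1,1,1).

∂_2: C_2 → C_1 maps a triangle to the signed sum of its edges. For instance
  ∂[4,7,10] = [7,10] − [4,10] + [4,7],
  ∂[2,5,8] = [5,8] − [2,8] + [2,5].
As a 30×20 matrix over Z this has rank 20, with invariant factors (1,1,1,1,1,1,1,1,1,1,1,1,1,1,1,1,1,1,1,2).

Now H_k = ker ∂_k / im ∂_{k+1}, so:

  H_0: rank C_0 − rank ∂_1 = 10 − 9 = 1, and the invariant factors of ∂_1 are all 1, so H_0 ≅ Z.
  H_1: rank ker ∂_1 − rank ∂_2 = (30 − 9) − 20 = 1, and ∂_2 has invariant factor 2 > 1, so H_1 ≅ Z ⊕ Z/2.
  H_2: rank ker ∂_2 − rank ∂_3 = (20 − 20) − 0 = 0, and there is no ∂_3, so H_2 ≅ 0.

Hence the Betti numbers are b_0 = 1, b_1 = 1, b_2 = 0.

b_0 = 1, b_1 = 1, b_2 = 0.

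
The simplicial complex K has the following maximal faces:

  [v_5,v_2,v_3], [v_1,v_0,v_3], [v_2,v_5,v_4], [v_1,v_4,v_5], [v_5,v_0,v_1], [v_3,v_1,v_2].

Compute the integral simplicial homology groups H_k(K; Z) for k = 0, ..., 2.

Fix the vertex order v_0 < v_1 < v_2 < v_3 < v_4 < v_5 and write every simplex with vertices in increasing order. Then dim K = 2 and the simplices of K are:

  0-simplices (6): [v_0], [v_1], [v_2], [v_3], [v_4], [v_5]
  1-simplices (12): [v_0,v_1], [v_0,v_3], [v_0,v_5], [v_1,v_2], [v_1,v_3], [v_1,v_4], [v_1,v_5], [v_2,v_3], [v_2,v_4], [v_2,v_5], [v_3,v_5], [v_4,v_5]
  2-simplices (6): [v_0,v_1,v_3], [v_0,v_1,v_5], [v_1,v_2,v_3], [v_1,v_4,v_5], [v_2,v_3,v_5], [v_2,v_4,v_5]

so the chain groups are C_0 ≅ Z^6, C_1 ≅ Z^12, C_2 ≅ Z^6.

The boundary map ∂_1: C_1 → C_0 maps an edge to its endpoints' difference, ∂[p,q] = q − p.
The resulting 6×12 matrix has rank 5, and its Smith normal form has invariant factors (1,1,1,1,1).

Boundary ∂_2: C_2 → C_1 sends each 2-simplex [p,q,r] to [q,r] − [p,r] + [p,q]. For instance
  ∂[v_0,v_1,v_5] = [v_1,v_5] − [v_0,v_5] + [v_0,v_1],
  ∂[v_1,v_4,v_5] = [v_4,v_5] − [v_1,v_5] + [v_1,v_4].
As a 12×6 matrix over Z this has rank 6, with invariant factors (1,1,1,1,1,1).

Computing H_k = (kernel of ∂_k) / (image of ∂_{k+1}):

  H_0: rank C_0 − rank ∂_1 = 6 − 5 = 1, and the invariant factors of ∂_1 are all 1, so H_0 ≅ Z.
  H_1: rank ker ∂_1 − rank ∂_2 = (12 − 5) − 6 = 1, and the invariant factors of ∂_2 are all 1, so H_1 ≅ Z.
  H_2: rank ker ∂_2 − rank ∂_3 = (6 − 6) − 0 = 0, and there is no ∂_3, so H_2 ≅ 0.

As a check, the Euler characteristic is 6 − 12 + 6 = 0, which agrees with 1 − 1 + 0 = 0.

H_0 = Z,  H_1 = Z,  H_2 = 0.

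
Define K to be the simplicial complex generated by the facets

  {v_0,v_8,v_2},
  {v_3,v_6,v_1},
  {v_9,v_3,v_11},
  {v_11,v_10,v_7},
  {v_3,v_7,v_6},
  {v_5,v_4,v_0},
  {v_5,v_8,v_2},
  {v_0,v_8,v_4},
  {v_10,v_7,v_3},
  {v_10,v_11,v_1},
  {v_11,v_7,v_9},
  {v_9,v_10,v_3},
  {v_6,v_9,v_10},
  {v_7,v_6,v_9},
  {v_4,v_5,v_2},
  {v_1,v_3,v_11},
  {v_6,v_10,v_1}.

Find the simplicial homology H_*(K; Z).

K has 12 vertices, 28 edges, 17 triangles.
rank ∂_0 = 0, rank ∂_1 = 10 ⇒ b_0 = 12 − 0 − 10 = 2; all invariant factors of ∂_1 are 1 so no torsion. So H_0 = Z^2.
rank ∂_1 = 10, rank ∂_2 = 17 ⇒ b_1 = 28 − 10 − 17 = 1; ∂_2 has invariant factor(s) [2] giving torsion. So H_1 = Z × Z/2.
rank ∂_2 = 17, rank ∂_3 = 0 ⇒ b_2 = 17 − 17 − 0 = 0. So H_2 = 0.

H_0 = Z^2,  H_1 = Z × Z/2,  H_2 = 0.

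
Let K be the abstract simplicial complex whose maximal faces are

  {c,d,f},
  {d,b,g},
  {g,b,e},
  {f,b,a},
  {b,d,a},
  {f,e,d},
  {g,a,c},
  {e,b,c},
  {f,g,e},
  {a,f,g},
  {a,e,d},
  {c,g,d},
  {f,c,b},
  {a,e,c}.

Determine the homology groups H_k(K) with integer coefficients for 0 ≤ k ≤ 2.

H_0 = Z,  H_1 = Z^2,  H_2 = Z.

Order the vertices as a < b < c < d < e < f < g. Listing each simplex with vertices in this order, K has dimension 2 with simplices:

  0-simplices (7): a, b, c, d, e, f, g
  1-simplices (21): ab, ac, ad, ae, af, ag, bc, bd, be, bf, bg, cd, ce, cf, cg, de, df, dg, ef, eg, fg
  2-simplices (14): abd, abf, ace, acg, ade, afg, bce, bcf, bdg, beg, cdf, cdg, def, efg

giving chain groups C_0 ≅ Z^7, C_1 ≅ Z^21, C_2 ≅ Z^14.

The boundary map ∂_1: C_1 → C_0 maps an edge to its endpoints' difference, ∂[p,q] = q − p. For instance
  ∂bd = d − b.
This gives a 7×21 integer matrix of rank 6; reducing to Smith normal form yields diagonal entries (1,1,1,1,1,1).

The boundary map ∂_2: C_2 → C_1 acts by ∂[p,q,r] = [q,r] − [p,r] + [p,q]. For instance
  ∂ace = ce − ae + ac,
  ∂bcf = cf − bf + bc.
The 21×14 boundary matrix has rank 13 and Smith normal form diag(1,1,1,1,1,1,1,1,1,1,1,1,1).

From H_k ≅ ker(∂_k) / im(∂_{k+1}) we obtain:

  H_0: rank C_0 − rank ∂_1 = 7 − 6 = 1, and the invariant factors of ∂_1 are all 1, so H_0 = Z.
  H_1: rank ker ∂_1 − rank ∂_2 = (21 − 6) − 13 = 2, and the invariant factors of ∂_2 are all 1, so H_1 = Z^2.
  H_2: rank ker ∂_2 − rank ∂_3 = (14 − 13) − 0 = 1, and there is no ∂_3, so H_2 = Z.

As a check, the Euler characteristic is 7 − 21 + 14 = 0, which agrees with 1 − 2 + 1 = 0.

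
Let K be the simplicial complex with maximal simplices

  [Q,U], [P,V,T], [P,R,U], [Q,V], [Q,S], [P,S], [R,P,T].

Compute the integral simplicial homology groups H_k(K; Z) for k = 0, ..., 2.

Order the vertices as P < Q < R < S < T < U < V. Listing each simplex with vertices in this order, K has dimension 2 with simplices:

  0-simplices (7): P, Q, R, S, T, U, V
  1-simplices (11): PR, PS, PT, PU, PV, QS, QU, QV, RT, RU, TV
  2-simplices (3): PRT, PRU, PTV

Hence C_0 ≅ Z^7, C_1 ≅ Z^11, C_2 ≅ Z^3.

The boundary map ∂_1: C_1 → C_0 maps an edge to its endpoints' difference, ∂[p,q] = q − p.
The 7×11 boundary matrix has rank 6 and Smith normal form diag(1,1,1,1,1,1).

The boundary map ∂_2: C_2 → C_1 acts by ∂[p,q,r] = [q,r] − [p,r] + [p,q]. For instance
  ∂PTV = TV − PV + PT,
  ∂PRT = RT − PT + PR.
This gives a 11×3 integer matrix of rank 3; reducing to Smith normal form yields diagonal entries (1,1,1).

Reading off H_k = ker ∂_k / im ∂_{k+1}:

  H_0: rank C_0 − rank ∂_1 = 7 − 6 = 1, and the invariant factors of ∂_1 are all 1, so H_0 = Z.
  H_1: rank ker ∂_1 − rank ∂_2 = (11 − 6) − 3 = 2, and the invariant factors of ∂_2 are all 1, so H_1 = Z^2.
  H_2: rank ker ∂_2 − rank ∂_3 = (3 − 3) − 0 = 0, and there is no ∂_3, so H_2 = 0.

H_0 = Z,  H_1 = Z^2,  H_2 = 0.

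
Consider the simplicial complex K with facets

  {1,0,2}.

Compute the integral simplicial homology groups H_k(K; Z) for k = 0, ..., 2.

Fix the vertex order 0 < 1 < 2 and write every simplex with vertices in increasing order. Then dim K = 2 and the simplices of K are:

  0-simplices (3): [0], [1], [2]
  1-simplices (3): [0,1], [0,2], [1,2]
  2-simplices (1): [0,1,2]

giving chain groups C_0 ≅ Z^3, C_1 ≅ Z^3, C_2 ≅ Z^1.

Boundary ∂_1: C_1 → C_0 is given by ∂[p,q] = [q] − [p].
As a 3×3 matrix over Z this has rank 2, with invariant factors (1,1).

Boundary ∂_2: C_2 → C_1 sends each 2-simplex [p,q,r] to [q,r] − [p,r] + [p,q]. For instance
  ∂[0,1,2] = [1,2] − [0,2] + [0,1].
The resulting 3×1 matrix has rank 1, and its Smith normal form has invariant factors (1).

Computing H_k = (kernel of ∂_k) / (image of ∂_{k+1}):

  H_0: rank C_0 − rank ∂_1 = 3 − 2 = 1, and the invariant factors of ∂_1 are all 1, so H_0 = Z.
  H_1: rank ker ∂_1 − rank ∂_2 = (3 − 2) − 1 = 0, and the invariant factors of ∂_2 are all 1, so H_1 = 0.
  H_2: rank ker ∂_2 − rank ∂_3 = (1 − 1) − 0 = 0, and there is no ∂_3, so H_2 = 0.

As a check, the Euler characteristic is 3 − 3 + 1 = 1, which agrees with 1 − 0 + 0 = 1.

H_0 = Z,  H_1 = 0,  H_2 = 0.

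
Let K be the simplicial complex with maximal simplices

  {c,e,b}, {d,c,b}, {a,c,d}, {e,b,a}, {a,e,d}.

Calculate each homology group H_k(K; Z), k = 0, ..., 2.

H_0 ≅ Z,  H_1 ≅ Z,  H_2 = 0.

K has 5 vertices, 10 edges, 5 triangles.
rank ∂_0 = 0, rank ∂_1 = 4 ⇒ b_0 = 5 − 0 − 4 = 1; all invariant factors of ∂_1 are 1 so no torsion. So H_0 = Z.
rank ∂_1 = 4, rank ∂_2 = 5 ⇒ b_1 = 10 − 4 − 5 = 1; all invariant factors of ∂_2 are 1 so no torsion. So H_1 = Z.
rank ∂_2 = 5, rank ∂_3 = 0 ⇒ b_2 = 5 − 5 − 0 = 0. So H_2 = 0.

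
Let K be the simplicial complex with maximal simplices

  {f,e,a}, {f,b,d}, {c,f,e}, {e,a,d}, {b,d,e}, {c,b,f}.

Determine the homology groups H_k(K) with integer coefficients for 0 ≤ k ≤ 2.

H_0 ≅ Z,  H_1 ≅ Z,  H_2 = 0.

Fix the vertex order a < b < c < d < e < f and write every simplex with vertices in increasing order. Then dim K = 2 and the simplices of K are:

  0-simplices (6): a, b, c, d, e, f
  1-simplices (12): ad, ae, af, bc, bd, be, bf, ce, cf, de, df, ef
  2-simplices (6): ade, aef, bcf, bde, bdf, cef

giving chain groups C_0 ≅ Z^6, C_1 ≅ Z^12, C_2 ≅ Z^6.

The boundary map ∂_1: C_1 → C_0 is given by ∂[p,q] = [q] − [p].
The resulting 6×12 matrix has rank 5, and its Smith normal form has invariant factors (1,1,1,1,1).

The boundary map ∂_2: C_2 → C_1 acts by ∂[p,q,r] = [q,r] − [p,r] + [p,q]. For instance
  ∂bcf = cf − bf + bc,
  ∂bdf = df − bf + bd.
As a 12×6 matrix over Z this has rank 6, with invariant factors (1,1,1,1,1,1).

Reading off H_k = ker ∂_k / im ∂_{k+1}:

  H_0: rank C_0 − rank ∂_1 = 6 − 5 = 1, and the invariant factors of ∂_1 are all 1, so H_0 = Z.
  H_1: rank ker ∂_1 − rank ∂_2 = (12 − 5) − 6 = 1, and the invariant factors of ∂_2 are all 1, so H_1 = Z.
  H_2: rank ker ∂_2 − rank ∂_3 = (6 − 6) − 0 = 0, and there is no ∂_3, so H_2 = 0.

As a check, the Euler characteristic is 6 − 12 + 6 = 0, which agrees with 1 − 1 + 0 = 0.
(K is a triangulation of the cylinder S^1 x I.)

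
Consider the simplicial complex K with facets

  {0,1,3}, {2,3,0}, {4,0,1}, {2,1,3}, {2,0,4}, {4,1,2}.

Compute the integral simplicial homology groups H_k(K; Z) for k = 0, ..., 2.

K has 5 vertices, 9 edges, 6 triangles.
rank ∂_0 = 0, rank ∂_1 = 4 ⇒ b_0 = 5 − 0 − 4 = 1; all invariant factors of ∂_1 are 1 so no torsion. So H_0 ≅ Z.
rank ∂_1 = 4, rank ∂_2 = 5 ⇒ b_1 = 9 − 4 − 5 = 0; all invariant factors of ∂_2 are 1 so no torsion. So H_1 ≅ 0.
rank ∂_2 = 5, rank ∂_3 = 0 ⇒ b_2 = 6 − 5 − 0 = 1. So H_2 ≅ Z.

H_0 = Z,  H_1 = 0,  H_2 = Z.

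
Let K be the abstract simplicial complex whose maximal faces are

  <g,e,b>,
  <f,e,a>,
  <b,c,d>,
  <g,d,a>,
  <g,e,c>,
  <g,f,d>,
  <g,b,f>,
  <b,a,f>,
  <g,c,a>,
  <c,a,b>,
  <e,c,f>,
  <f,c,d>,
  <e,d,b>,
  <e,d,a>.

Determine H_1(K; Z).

H_1 = Z^2.

Fix the vertex order a < b < c < d < e < f < g and write every simplex with vertices in increasing order. Then dim K = 2 and the simplices of K are:

  0-simplices (7): a, b, c, d, e, f, g
  1-simplices (21): ab, ac, ad, ae, af, ag, bc, bd, be, bf, bg, cd, ce, cf, cg, de, df, dg, ef, eg, fg
  2-simplices (14): abc, abf, acg, ade, adg, aef, bcd, bde, beg, bfg, cdf, cef, ceg, dfg

so the chain groups are C_0 ≅ Z^7, C_1 ≅ Z^21, C_2 ≅ Z^14.

∂_1: C_1 → C_0 is given by ∂[p,q] = [q] − [p].
The resulting 7×21 matrix has rank 6, and its Smith normal form has invariant factors (1,1,1,1,1,1).

Boundary ∂_2: C_2 → C_1 maps a triangle to the signed sum of its edges. For instance
  ∂adg = dg − ag + ad,
  ∂abf = bf − af + ab.
As a 21×14 matrix over Z this has rank 13, with invariant factors (1,1,1,1,1,1,1,1,1,1,1,1,1).

Now H_k = ker ∂_k / im ∂_{k+1}, so:

  H_1: rank ker ∂_1 − rank ∂_2 = (21 − 6) − 13 = 2, and the invariant factors of ∂_2 are all 1, so H_1 = Z^2.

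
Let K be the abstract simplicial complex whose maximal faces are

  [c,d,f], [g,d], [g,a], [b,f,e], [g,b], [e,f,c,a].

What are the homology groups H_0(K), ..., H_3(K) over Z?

K has 7 vertices, 13 edges, 6 triangles, 1 3-simplex.
rank ∂_0 = 0, rank ∂_1 = 6 ⇒ b_0 = 7 − 0 − 6 = 1; all invariant factors of ∂_1 are 1 so no torsion. So H_0 ≅ Z.
rank ∂_1 = 6, rank ∂_2 = 5 ⇒ b_1 = 13 − 6 − 5 = 2; all invariant factors of ∂_2 are 1 so no torsion. So H_1 ≅ Z^2.
rank ∂_2 = 5, rank ∂_3 = 1 ⇒ b_2 = 6 − 5 − 1 = 0; all invariant factors of ∂_3 are 1 so no torsion. So H_2 ≅ 0.
rank ∂_3 = 1, rank ∂_4 = 0 ⇒ b_3 = 1 − 1 − 0 = 0. So H_3 ≅ 0.

H_0 = Z,  H_1 = Z^2,  H_2 = 0,  H_3 = 0.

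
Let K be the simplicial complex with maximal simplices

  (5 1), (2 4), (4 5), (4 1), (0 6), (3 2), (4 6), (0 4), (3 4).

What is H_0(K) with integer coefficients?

Fix the vertex order 0 < 1 < 2 < 3 < 4 < 5 < 6 and write every simplex with vertices in increasing order. Then dim K = 1 and the simplices of K are:

  0-simplices (7): [0], [1], [2], [3], [4], [5], [6]
  1-simplices (9): [0,4], [0,6], [1,4], [1,5], [2,3], [2,4], [3,4], [4,5], [4,6]

so the chain groups are C_0 ≅ Z^7, C_1 ≅ Z^9.

The boundary map ∂_1: C_1 → C_0 is given by ∂[p,q] = [q] − [p]. For instance
  ∂[2,3] = [3] − [2].
The 7×9 boundary matrix has rank 6 and Smith normal form diag(1,1,1,1,1,1).

Computing H_k = (kernel of ∂_k) / (image of ∂_{k+1}):

  H_0: rank C_0 − rank ∂_1 = 7 − 6 = 1, and the invariant factors of ∂_1 are all 1, so H_0 = Z.

H_0 ≅ Z.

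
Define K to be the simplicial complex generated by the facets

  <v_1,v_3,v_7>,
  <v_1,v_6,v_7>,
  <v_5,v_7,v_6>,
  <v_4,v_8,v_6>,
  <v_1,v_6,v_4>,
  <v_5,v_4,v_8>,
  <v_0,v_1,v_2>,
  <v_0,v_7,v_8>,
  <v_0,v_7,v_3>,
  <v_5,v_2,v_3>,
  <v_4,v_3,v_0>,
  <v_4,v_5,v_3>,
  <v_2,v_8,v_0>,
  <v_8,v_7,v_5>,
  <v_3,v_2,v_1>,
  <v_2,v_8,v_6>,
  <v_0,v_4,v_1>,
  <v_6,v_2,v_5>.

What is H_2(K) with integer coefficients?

K has 9 vertices, 27 edges, 18 triangles.
rank ∂_2 = 18, rank ∂_3 = 0 ⇒ b_2 = 18 − 18 − 0 = 0. So H_2 ≅ 0.

H_2 = 0.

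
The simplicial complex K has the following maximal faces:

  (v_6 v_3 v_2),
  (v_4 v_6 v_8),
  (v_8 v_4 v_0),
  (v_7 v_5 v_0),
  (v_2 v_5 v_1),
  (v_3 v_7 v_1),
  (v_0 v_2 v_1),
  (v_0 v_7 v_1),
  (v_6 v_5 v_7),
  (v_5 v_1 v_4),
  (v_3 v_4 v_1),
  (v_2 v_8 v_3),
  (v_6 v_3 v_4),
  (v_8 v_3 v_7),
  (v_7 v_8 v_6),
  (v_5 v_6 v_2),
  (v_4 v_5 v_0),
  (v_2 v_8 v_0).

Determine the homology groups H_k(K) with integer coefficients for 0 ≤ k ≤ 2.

Order the vertices as v_0 < v_1 < v_2 < v_3 < v_4 < v_5 < v_6 < v_7 < v_8. Listing each simplex with vertices in this order, K has dimension 2 with simplices:

  0-simplices (9): [v_0], [v_1], [v_2], [v_3], [v_4], [v_5], [v_6], [v_7], [v_8]
  1-simplices (27): (27 of them)
  2-simplices (18): (18 of them)

so the chain groups are C_0 ≅ Z^9, C_1 ≅ Z^27, C_2 ≅ Z^18.

∂_1: C_1 → C_0 sends each edge [p,q] (with p < q) to q − p. For instance
  ∂[v_1,v_4] = [v_4] − [v_1].
The 9×27 boundary matrix has rank 8 and Smith normal form diag(1,1,1,1,1,1,1,1).

Boundary ∂_2: C_2 → C_1 maps a triangle to the signed sum of its edges. For instance
  ∂[v_0,v_1,v_2] = [v_1,v_2] − [v_0,v_2] + [v_0,v_1],
  ∂[v_4,v_6,v_8] = [v_6,v_8] − [v_4,v_8] + [v_4,v_6].
The resulting 27×18 matrix has rank 18, and its Smith normal form has invariant factors (1,1,1,1,1,1,1,1,1,1,1,1,1,1,1,1,1,2).

Computing H_k = (kernel of ∂_k) / (image of ∂_{k+1}):

  H_0: rank C_0 − rank ∂_1 = 9 − 8 = 1, and the invariant factors of ∂_1 are all 1, so H_0 ≅ Z.
  H_1: rank ker ∂_1 − rank ∂_2 = (27 − 8) − 18 = 1, and ∂_2 has invariant factor 2 > 1, so H_1 ≅ Z × Z/2.
  H_2: rank ker ∂_2 − rank ∂_3 = (18 − 18) − 0 = 0, and there is no ∂_3, so H_2 ≅ 0.

As a check, the Euler characteristic is 9 − 27 + 18 = 0, which agrees with 1 − 1 + 0 = 0.

H_0 ≅ Z,  H_1 ≅ Z × Z/2,  H_2 = 0.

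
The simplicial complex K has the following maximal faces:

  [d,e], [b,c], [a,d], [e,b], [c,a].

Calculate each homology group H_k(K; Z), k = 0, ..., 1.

H_0 = Z,  H_1 = Z.

K has 5 vertices, 5 edges.
rank ∂_0 = 0, rank ∂_1 = 4 ⇒ b_0 = 5 − 0 − 4 = 1; all invariant factors of ∂_1 are 1 so no torsion. So H_0 = Z.
rank ∂_1 = 4, rank ∂_2 = 0 ⇒ b_1 = 5 − 4 − 0 = 1. So H_1 = Z.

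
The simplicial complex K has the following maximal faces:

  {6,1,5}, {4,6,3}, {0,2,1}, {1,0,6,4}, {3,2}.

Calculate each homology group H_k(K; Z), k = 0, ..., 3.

Order the vertices as 0 < 1 < 2 < 3 < 4 < 5 < 6. Listing each simplex with vertices in this order, K has dimension 3 with simplices:

  0-simplices (7): [0], [1], [2], [3], [4], [5], [6]
  1-simplices (13): [0,1], [0,2], [0,4], [0,6], [1,2], [1,4], [1,5], [1,6], [2,3], [3,4], [3,6], [4,6], [5,6]
  2-simplices (7): [0,1,2], [0,1,4], [0,1,6], [0,4,6], [1,4,6], [1,5,6], [3,4,6]
  3-simplices (1): [0,1,4,6]

so the chain groups are C_0 ≅ Z^7, C_1 ≅ Z^13, C_2 ≅ Z^7, C_3 ≅ Z^1.

Boundary ∂_1: C_1 → C_0 sends each edge [p,q] (with p < q) to q − p. For instance
  ∂[0,1] = [1] − [0].
This gives a 7×13 integer matrix of rank 6; reducing to Smith normal form yields diagonal entries (1,1,1,1,1,1).

∂_2: C_2 → C_1 sends each 2-simplex [p,q,r] to [q,r] − [p,r] + [p,q]. For instance
  ∂[1,5,6] = [5,6] − [1,6] + [1,5],
  ∂[1,4,6] = [4,6] − [1,6] + [1,4].
The 13×7 boundary matrix has rank 6 and Smith normal form diag(1,1,1,1,1,1).

∂_3: C_3 → C_2 sends each 3-simplex σ to the alternating sum Σ_i (−1)^i (σ with its i-th vertex removed). For instance
  ∂[0,1,4,6] = [1,4,6] − [0,4,6] + [0,1,6] − [0,1,4].
This gives a 7×1 integer matrix of rank 1; reducing to Smith normal form yields diagonal entries (1).

Now H_k = ker ∂_k / im ∂_{k+1}, so:

  H_0: rank C_0 − rank ∂_1 = 7 − 6 = 1, and the invariant factors of ∂_1 are all 1, so H_0 = Z.
  H_1: rank ker ∂_1 − rank ∂_2 = (13 − 6) − 6 = 1, and the invariant factors of ∂_2 are all 1, so H_1 = Z.
  H_2: rank ker ∂_2 − rank ∂_3 = (7 − 6) − 1 = 0, and the invariant factors of ∂_3 are all 1, so H_2 = 0.
  H_3: rank ker ∂_3 − rank ∂_4 = (1 − 1) − 0 = 0, and there is no ∂_4, so H_3 = 0.

H_0 ≅ Z,  H_1 ≅ Z,  H_2 = 0,  H_3 = 0.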